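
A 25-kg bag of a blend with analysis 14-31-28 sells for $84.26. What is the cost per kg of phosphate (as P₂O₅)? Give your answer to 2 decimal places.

$10.87 per kg P₂O₅

P₂O₅ in bag = 25 × 31% = 7.75 kg.
Cost per kg P₂O₅ = $84.26 / 7.75 = $10.8723.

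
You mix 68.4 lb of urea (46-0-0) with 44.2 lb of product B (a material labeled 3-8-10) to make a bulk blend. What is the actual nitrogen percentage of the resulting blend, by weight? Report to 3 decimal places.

29.121% N

Total mass = 68.4 + 44.2 = 112.6 lb.
N mass = 46%×68.4 + 3%×44.2 = 32.79 lb.
% N = 32.79 / 112.6 = 29.1208%.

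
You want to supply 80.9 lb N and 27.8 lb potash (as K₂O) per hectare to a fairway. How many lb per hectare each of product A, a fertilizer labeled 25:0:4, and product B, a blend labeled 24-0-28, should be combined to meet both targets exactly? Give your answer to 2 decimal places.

Let a = lb of product A, b = lb of product B (per hectare).
N: 0.25·a + 0.24·b = 80.9
K₂O: 0.04·a + 0.28·b = 27.8
Solving simultaneously: a = 264.5695, b = 61.4901.

264.57 lb product A, 61.49 lb product B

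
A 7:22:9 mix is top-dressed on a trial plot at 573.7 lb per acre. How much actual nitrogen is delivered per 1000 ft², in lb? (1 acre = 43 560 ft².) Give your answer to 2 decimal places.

0.92 lb N per thousand sq ft

nitrogen per acre = 573.7 × 7% = 40.159 lb.
Convert to per 1000 ft²: 40.159 × 0.0229568 = 0.921924 lb.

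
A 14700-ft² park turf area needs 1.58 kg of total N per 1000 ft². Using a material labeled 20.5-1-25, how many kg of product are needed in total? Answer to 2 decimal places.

113.30 kg

Product per 1000 ft² = 1.58 / 20.5% = 7.70732 kg.
Total product = 7.70732 × 14700 / 1000 = 113.298 kg.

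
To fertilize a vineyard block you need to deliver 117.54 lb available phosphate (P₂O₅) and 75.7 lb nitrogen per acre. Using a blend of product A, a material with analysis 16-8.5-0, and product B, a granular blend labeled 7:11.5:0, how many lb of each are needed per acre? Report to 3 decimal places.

38.369 lb product A, 993.727 lb product B

Let a = lb of product A, b = lb of product B (per acre).
P₂O₅: 0.085·a + 0.115·b = 117.54
N: 0.16·a + 0.07·b = 75.7
Eliminate b: (row1) − 0.115/0.07·(row2) → -0.177857·a = -6.82429, so a = 38.36948.
Then b = (75.7 − 0.16·38.36948) / 0.07 = 993.7269.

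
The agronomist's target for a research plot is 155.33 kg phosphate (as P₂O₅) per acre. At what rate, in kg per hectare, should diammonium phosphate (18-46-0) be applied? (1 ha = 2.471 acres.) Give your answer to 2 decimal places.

Product per acre = 155.33 / 46% = 337.674 kg.
Convert to per hectare: 337.674 × 2.471 = 834.392 kg.

834.39 kg of product per hectare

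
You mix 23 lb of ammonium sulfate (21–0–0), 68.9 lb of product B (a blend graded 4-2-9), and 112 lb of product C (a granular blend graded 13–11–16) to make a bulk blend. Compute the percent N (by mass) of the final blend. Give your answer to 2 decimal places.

10.86% N

Total mass = 23 + 68.9 + 112 = 203.9 lb.
N mass = 21%×23 + 4%×68.9 + 13%×112 = 22.146 lb.
% N = 22.146 / 203.9 = 10.8612%.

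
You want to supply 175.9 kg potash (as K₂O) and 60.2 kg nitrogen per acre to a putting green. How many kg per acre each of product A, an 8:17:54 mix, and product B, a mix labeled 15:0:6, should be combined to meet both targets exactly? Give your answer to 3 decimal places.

Per-acre balance (a = product A, b = product B):
K₂O: 0.54·a + 0.06·b = 175.9
N: 0.08·a + 0.15·b = 60.2
Eliminate a: (row1) − 0.54/0.08·(row2) → -0.9525·b = -230.45, so b = 241.9423.
Back-substitute: a = (175.9 − 0.06·241.9423) / 0.54 = 298.8583.

298.858 kg product A, 241.942 kg product B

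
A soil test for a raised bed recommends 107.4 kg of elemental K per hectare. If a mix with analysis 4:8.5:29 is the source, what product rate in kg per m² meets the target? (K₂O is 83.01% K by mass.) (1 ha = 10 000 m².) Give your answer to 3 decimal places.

0.045 kg of product per sq m

As K₂O: 107.4 / 0.8301 = 129.382 kg per hectare.
Product per hectare = 129.382 / 29% = 446.145 kg.
Convert to per m²: 446.145 × 0.0001 = 0.0446145 kg.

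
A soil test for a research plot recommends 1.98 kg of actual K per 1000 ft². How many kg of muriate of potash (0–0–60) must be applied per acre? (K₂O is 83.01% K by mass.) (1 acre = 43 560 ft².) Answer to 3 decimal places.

173.169 kg of product per acre

As K₂O: 1.98 / 0.8301 = 2.38525 kg per 1000 ft².
Product per 1000 ft² = 2.38525 / 60% = 3.97542 kg.
Convert to per acre: 3.97542 × 43.56 = 173.169498 kg.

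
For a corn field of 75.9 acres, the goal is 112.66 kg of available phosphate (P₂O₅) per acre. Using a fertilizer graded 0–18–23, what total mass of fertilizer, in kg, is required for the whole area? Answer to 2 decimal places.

Product per acre = 112.66 / 18% = 625.889 kg.
Total product = 625.889 × 75.9 = 47504.967 kg.

47504.97 kg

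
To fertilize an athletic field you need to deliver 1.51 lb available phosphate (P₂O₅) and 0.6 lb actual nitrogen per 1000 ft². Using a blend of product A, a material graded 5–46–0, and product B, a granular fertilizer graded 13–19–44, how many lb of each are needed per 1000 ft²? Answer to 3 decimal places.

Per-1000 ft² balance (a = product A, b = product B):
P₂O₅: 0.46·a + 0.19·b = 1.51
N: 0.05·a + 0.13·b = 0.6
Eliminate b: (row1) − 0.19/0.13·(row2) → 0.386923·a = 0.633077, so a = 1.63618.
Then b = (0.6 − 0.05·1.63618) / 0.13 = 3.98608.

1.636 lb product A, 3.986 lb product B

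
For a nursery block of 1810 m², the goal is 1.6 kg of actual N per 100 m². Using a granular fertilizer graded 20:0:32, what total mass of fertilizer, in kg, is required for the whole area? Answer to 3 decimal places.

Product per 100 m² = 1.6 / 20% = 8 kg.
Total product = 8 × 1810 / 100 = 144.8 kg.

144.800 kg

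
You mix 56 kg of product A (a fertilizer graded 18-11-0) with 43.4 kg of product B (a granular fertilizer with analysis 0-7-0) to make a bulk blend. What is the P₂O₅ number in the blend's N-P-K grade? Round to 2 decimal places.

Total mass = 56 + 43.4 = 99.4 kg.
P₂O₅ mass = 11%×56 + 7%×43.4 = 9.198 kg.
% P₂O₅ = 9.198 / 99.4 = 9.25352%.

9.25% P₂O₅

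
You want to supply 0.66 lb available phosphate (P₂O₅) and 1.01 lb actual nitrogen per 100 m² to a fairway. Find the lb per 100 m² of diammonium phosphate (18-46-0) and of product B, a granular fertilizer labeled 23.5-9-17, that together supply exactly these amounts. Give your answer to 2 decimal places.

Per-100 m² balance (a = diammonium phosphate, b = product B):
P₂O₅: 0.46·a + 0.09·b = 0.66
N: 0.18·a + 0.235·b = 1.01
Eliminate a: (row1) − 0.46/0.18·(row2) → -0.510556·b = -1.92111, so b = 3.76279.
Back-substitute: a = (0.66 − 0.09·3.76279) / 0.46 = 0.698585.

0.70 lb diammonium phosphate, 3.76 lb product B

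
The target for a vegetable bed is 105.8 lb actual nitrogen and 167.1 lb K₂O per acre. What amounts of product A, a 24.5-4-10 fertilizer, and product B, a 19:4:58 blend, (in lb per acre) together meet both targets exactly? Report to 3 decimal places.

With a, b = lb per acre of product A and product B:
N: 0.245·a + 0.19·b = 105.8
K₂O: 0.1·a + 0.58·b = 167.1
Eliminate a: (row1) − 0.245/0.1·(row2) → -1.231·b = -303.595, so b = 246.6247.
Back-substitute: a = (105.8 − 0.19·246.6247) / 0.245 = 240.5768.

240.577 lb product A, 246.625 lb product B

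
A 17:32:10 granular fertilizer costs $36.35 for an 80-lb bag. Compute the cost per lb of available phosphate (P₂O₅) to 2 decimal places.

P₂O₅ in bag = 80 × 32% = 25.6 lb.
Cost per lb P₂O₅ = $36.35 / 25.6 = $1.4199.

$1.42 per lb P₂O₅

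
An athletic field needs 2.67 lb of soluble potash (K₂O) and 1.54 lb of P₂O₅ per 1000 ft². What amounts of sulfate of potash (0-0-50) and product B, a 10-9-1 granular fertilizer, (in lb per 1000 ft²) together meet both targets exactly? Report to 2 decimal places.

Per-1000 ft² balance (a = sulfate of potash, b = product B):
K₂O: 0.5·a + 0.01·b = 2.67
P₂O₅: 0·a + 0.09·b = 1.54
Solving simultaneously: a = 4.99778, b = 17.1111.

5.00 lb sulfate of potash, 17.11 lb product B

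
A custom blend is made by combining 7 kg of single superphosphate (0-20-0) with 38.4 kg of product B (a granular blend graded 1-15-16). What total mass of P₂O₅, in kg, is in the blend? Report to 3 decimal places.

P₂O₅ mass = 20%×7 + 15%×38.4 = 7.16 kg.

7.160 kg P₂O₅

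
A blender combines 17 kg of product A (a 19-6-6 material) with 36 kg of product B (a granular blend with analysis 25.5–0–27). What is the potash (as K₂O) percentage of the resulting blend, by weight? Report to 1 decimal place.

20.3% K₂O

Total mass = 17 + 36 = 53 kg.
K₂O mass = 6%×17 + 27%×36 = 10.74 kg.
% K₂O = 10.74 / 53 = 20.2642%.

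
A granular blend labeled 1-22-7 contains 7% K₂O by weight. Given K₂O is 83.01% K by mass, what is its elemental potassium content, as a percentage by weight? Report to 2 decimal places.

5.81% K

%K = 7 × 0.8301 = 5.8107%.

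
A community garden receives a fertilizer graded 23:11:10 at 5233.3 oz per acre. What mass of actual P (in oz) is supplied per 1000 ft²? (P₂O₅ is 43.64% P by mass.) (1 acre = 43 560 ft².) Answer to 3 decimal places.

P₂O₅ per acre = 5233.3 × 11% = 575.663 oz.
Elemental P = 575.663 × 0.4364 = 251.219 oz per acre.
Convert to per 1000 ft²: 251.219 × 0.0229568 = 5.7672 oz.

5.767 oz P per thousand sq ft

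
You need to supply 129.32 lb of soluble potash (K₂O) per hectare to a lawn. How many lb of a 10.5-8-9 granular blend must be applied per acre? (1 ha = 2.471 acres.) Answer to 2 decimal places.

581.50 lb of product per acre

Product per hectare = 129.32 / 9% = 1436.89 lb.
Convert to per acre: 1436.89 × 0.404694 = 581.501 lb.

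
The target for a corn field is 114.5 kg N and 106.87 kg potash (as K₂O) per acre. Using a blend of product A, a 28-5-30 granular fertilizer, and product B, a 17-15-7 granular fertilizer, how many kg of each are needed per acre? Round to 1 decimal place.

323.3 kg product A, 141.0 kg product B

Let a = kg of product A, b = kg of product B (per acre).
N: 0.28·a + 0.17·b = 114.5
K₂O: 0.3·a + 0.07·b = 106.87
Eliminate b: (row1) − 0.17/0.07·(row2) → -0.448571·a = -145.041, so a = 323.341.
Then b = (106.87 − 0.3·323.341) / 0.07 = 140.968.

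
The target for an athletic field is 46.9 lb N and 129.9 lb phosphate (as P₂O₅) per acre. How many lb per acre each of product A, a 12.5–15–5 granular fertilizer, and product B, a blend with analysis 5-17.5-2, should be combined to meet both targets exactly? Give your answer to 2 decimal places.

Let a = lb of product A, b = lb of product B (per acre).
N: 0.125·a + 0.05·b = 46.9
P₂O₅: 0.15·a + 0.175·b = 129.9
Solving simultaneously: a = 119.1304, b = 640.174.

119.13 lb product A, 640.17 lb product B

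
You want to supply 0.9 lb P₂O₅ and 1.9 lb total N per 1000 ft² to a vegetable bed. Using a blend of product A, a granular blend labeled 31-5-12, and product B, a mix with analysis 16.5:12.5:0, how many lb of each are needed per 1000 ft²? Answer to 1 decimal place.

With a, b = lb per 1000 ft² of product A and product B:
P₂O₅: 0.05·a + 0.125·b = 0.9
N: 0.31·a + 0.165·b = 1.9
From row1: a = (0.9 − 0.125·b) / 0.05.
Into row2: 0.31·(0.9 − 0.125·b)/0.05 + 0.165·b = 1.9 → b = 6.03279, a = 2.91803.

2.9 lb product A, 6.0 lb product B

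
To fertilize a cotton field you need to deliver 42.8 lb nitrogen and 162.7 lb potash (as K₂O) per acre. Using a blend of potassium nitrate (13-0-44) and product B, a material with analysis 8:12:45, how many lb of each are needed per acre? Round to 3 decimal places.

Per-acre balance (a = potassium nitrate, b = product B):
N: 0.13·a + 0.08·b = 42.8
K₂O: 0.44·a + 0.45·b = 162.7
Solving simultaneously: a = 267.9828, b = 99.5279.

267.983 lb potassium nitrate, 99.528 lb product B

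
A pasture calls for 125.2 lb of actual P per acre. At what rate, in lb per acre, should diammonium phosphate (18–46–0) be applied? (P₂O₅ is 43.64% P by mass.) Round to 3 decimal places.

623.680 lb of product per acre

As P₂O₅: 125.2 / 0.4364 = 286.893 lb per acre.
Product per acre = 286.893 / 46% = 623.6799 lb.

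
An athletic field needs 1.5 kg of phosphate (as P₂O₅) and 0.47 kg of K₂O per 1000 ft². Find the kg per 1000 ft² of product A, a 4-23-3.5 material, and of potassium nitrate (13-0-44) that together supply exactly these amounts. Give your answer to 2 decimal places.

6.52 kg product A, 0.55 kg potassium nitrate

Per-1000 ft² balance (a = product A, b = potassium nitrate):
P₂O₅: 0.23·a + 0·b = 1.5
K₂O: 0.035·a + 0.44·b = 0.47
From row1: a = (1.5 − 0·b) / 0.23.
Into row2: 0.035·(1.5 − 0·b)/0.23 + 0.44·b = 0.47 → b = 0.549407, a = 6.52174.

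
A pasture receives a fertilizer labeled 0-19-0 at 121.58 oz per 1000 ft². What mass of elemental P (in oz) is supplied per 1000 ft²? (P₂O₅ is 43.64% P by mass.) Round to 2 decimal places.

P₂O₅ per 1000 ft² = 121.58 × 19% = 23.1002 oz.
Elemental P = 23.1002 × 0.4364 = 10.0809 oz per 1000 ft².

10.08 oz P per thousand sq ft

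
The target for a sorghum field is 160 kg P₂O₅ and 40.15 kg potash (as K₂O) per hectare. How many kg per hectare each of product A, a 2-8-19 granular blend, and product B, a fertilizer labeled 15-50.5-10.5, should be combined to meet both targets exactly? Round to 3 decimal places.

Let a = kg of product A, b = kg of product B (per hectare).
P₂O₅: 0.08·a + 0.505·b = 160
K₂O: 0.19·a + 0.105·b = 40.15
Solving simultaneously: a = 39.7002, b = 310.5425.

39.700 kg product A, 310.543 kg product B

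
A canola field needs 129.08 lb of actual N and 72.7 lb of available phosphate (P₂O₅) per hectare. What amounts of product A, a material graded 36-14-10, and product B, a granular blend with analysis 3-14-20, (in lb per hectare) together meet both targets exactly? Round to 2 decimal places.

With a, b = lb per hectare of product A and product B:
N: 0.36·a + 0.03·b = 129.08
P₂O₅: 0.14·a + 0.14·b = 72.7
Solving simultaneously: a = 343.944, b = 175.342.

343.94 lb product A, 175.34 lb product B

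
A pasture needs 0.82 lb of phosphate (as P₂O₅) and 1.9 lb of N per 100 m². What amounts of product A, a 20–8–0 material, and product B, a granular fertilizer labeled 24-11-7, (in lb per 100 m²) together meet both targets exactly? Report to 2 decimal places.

Per-100 m² balance (a = product A, b = product B):
P₂O₅: 0.08·a + 0.11·b = 0.82
N: 0.2·a + 0.24·b = 1.9
From row1: a = (0.82 − 0.11·b) / 0.08.
Into row2: 0.2·(0.82 − 0.11·b)/0.08 + 0.24·b = 1.9 → b = 4.28571, a = 4.35714.

4.36 lb product A, 4.29 lb product B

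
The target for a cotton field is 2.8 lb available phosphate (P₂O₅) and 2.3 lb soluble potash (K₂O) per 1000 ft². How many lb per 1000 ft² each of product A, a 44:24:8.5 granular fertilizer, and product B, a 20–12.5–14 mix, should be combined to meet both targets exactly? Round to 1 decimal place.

Let a = lb of product A, b = lb of product B (per 1000 ft²).
P₂O₅: 0.24·a + 0.125·b = 2.8
K₂O: 0.085·a + 0.14·b = 2.3
Solving simultaneously: a = 4.54842, b = 13.667.

4.5 lb product A, 13.7 lb product B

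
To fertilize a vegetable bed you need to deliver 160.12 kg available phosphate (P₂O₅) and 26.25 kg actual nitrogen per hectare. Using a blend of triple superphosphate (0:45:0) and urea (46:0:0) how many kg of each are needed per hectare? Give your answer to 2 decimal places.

355.82 kg triple superphosphate, 57.07 kg urea

With a, b = kg per hectare of triple superphosphate and urea:
P₂O₅: 0.45·a + 0·b = 160.12
N: 0·a + 0.46·b = 26.25
Solving simultaneously: a = 355.822, b = 57.0652.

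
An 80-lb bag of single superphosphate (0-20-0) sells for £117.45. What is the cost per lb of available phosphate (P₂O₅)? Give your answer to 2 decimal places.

P₂O₅ in bag = 80 × 20% = 16 lb.
Cost per lb P₂O₅ = £117.45 / 16 = £7.3406.

£7.34 per lb P₂O₅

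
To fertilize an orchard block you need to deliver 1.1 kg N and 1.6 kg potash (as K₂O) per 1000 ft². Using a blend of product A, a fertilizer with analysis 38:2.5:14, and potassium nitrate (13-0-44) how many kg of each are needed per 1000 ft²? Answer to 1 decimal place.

1.9 kg product A, 3.0 kg potassium nitrate

Let a = kg of product A, b = kg of potassium nitrate (per 1000 ft²).
N: 0.38·a + 0.13·b = 1.1
K₂O: 0.14·a + 0.44·b = 1.6
Eliminate b: (row1) − 0.13/0.44·(row2) → 0.338636·a = 0.627273, so a = 1.85235.
Then b = (1.6 − 0.14·1.85235) / 0.44 = 3.04698.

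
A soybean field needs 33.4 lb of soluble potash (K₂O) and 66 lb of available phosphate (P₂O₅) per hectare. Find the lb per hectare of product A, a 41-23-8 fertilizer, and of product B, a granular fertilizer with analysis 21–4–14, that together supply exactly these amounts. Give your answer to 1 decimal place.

272.6 lb product A, 82.8 lb product B

With a, b = lb per hectare of product A and product B:
K₂O: 0.08·a + 0.14·b = 33.4
P₂O₅: 0.23·a + 0.04·b = 66
Eliminate a: (row1) − 0.08/0.23·(row2) → 0.126087·b = 10.4435, so b = 82.8276.
Back-substitute: a = (33.4 − 0.14·82.8276) / 0.08 = 272.552.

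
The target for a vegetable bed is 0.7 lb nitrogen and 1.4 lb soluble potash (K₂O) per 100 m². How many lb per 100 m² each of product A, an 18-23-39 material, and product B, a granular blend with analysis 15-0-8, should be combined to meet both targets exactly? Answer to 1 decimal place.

Let a = lb of product A, b = lb of product B (per 100 m²).
N: 0.18·a + 0.15·b = 0.7
K₂O: 0.39·a + 0.08·b = 1.4
Eliminate a: (row1) − 0.18/0.39·(row2) → 0.113077·b = 0.0538462, so b = 0.47619.
Back-substitute: a = (0.7 − 0.15·0.47619) / 0.18 = 3.49206.

3.5 lb product A, 0.5 lb product B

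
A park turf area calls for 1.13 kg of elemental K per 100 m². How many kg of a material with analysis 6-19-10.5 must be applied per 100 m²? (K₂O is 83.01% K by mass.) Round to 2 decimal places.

As K₂O: 1.13 / 0.8301 = 1.36128 kg per 100 m².
Product per 100 m² = 1.36128 / 10.5% = 12.9646 kg.

12.96 kg of product per hundred sq m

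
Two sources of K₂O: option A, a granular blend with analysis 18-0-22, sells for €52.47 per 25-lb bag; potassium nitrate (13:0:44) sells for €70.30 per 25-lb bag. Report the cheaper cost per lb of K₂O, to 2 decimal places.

€6.39 per lb K₂O (potassium nitrate)

option A: K₂O per bag = 25 × 22% = 5.5 lb; cost = 52.47 / 5.5 = €9.5400/lb K₂O.
potassium nitrate: K₂O per bag = 25 × 44% = 11 lb; cost = 70.30 / 11 = €6.3909/lb K₂O.
potassium nitrate is cheaper.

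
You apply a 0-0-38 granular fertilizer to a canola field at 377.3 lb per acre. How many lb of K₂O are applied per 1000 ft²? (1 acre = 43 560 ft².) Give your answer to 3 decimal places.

3.291 lb K₂O per thousand sq ft

K₂O per acre = 377.3 × 38% = 143.374 lb.
Convert to per 1000 ft²: 143.374 × 0.0229568 = 3.29141 lb.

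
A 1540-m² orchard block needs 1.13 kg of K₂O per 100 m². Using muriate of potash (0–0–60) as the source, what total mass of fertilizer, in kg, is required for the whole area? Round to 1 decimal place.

Product per 100 m² = 1.13 / 60% = 1.88333 kg.
Total product = 1.88333 × 1540 / 100 = 29.0033 kg.

29.0 kg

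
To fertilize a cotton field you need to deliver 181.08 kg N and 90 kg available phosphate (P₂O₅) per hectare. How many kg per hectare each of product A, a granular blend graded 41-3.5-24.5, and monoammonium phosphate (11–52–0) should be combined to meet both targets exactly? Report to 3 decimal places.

Per-hectare balance (a = product A, b = monoammonium phosphate):
N: 0.41·a + 0.11·b = 181.08
P₂O₅: 0.035·a + 0.52·b = 90
Eliminate b: (row1) − 0.11/0.52·(row2) → 0.402596·a = 162.042, so a = 402.4915.
Then b = (90 − 0.035·402.4915) / 0.52 = 145.9861.

402.492 kg product A, 145.986 kg monoammonium phosphate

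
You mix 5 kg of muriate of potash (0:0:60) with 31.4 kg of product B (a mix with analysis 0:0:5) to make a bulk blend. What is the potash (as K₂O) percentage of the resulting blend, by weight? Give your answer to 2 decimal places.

12.55% K₂O

Total mass = 5 + 31.4 = 36.4 kg.
K₂O mass = 60%×5 + 5%×31.4 = 4.57 kg.
% K₂O = 4.57 / 36.4 = 12.5549%.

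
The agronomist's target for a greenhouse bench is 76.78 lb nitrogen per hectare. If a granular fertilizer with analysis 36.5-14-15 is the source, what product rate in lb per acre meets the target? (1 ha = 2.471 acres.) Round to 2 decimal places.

Product per hectare = 76.78 / 36.5% = 210.356 lb.
Convert to per acre: 210.356 × 0.404694 = 85.12997 lb.

85.13 lb of product per acre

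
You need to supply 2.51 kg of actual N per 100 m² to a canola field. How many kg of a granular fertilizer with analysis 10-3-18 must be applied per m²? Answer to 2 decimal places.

Product per 100 m² = 2.51 / 10% = 25.1 kg.
Convert to per m²: 25.1 × 0.01 = 0.251 kg.

0.25 kg of product per sq m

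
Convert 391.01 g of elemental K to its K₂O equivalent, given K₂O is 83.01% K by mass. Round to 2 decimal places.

471.04 g K₂O

K₂O = 391.01 / 0.8301 = 471.0396 g.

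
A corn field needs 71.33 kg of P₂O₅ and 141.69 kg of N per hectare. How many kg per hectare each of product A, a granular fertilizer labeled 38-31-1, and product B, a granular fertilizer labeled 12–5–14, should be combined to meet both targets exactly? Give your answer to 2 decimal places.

Let a = kg of product A, b = kg of product B (per hectare).
P₂O₅: 0.31·a + 0.05·b = 71.33
N: 0.38·a + 0.12·b = 141.69
From row1: a = (71.33 − 0.05·b) / 0.31.
Into row2: 0.38·(71.33 − 0.05·b)/0.31 + 0.12·b = 141.69 → b = 924.093, a = 81.0495.

81.05 kg product A, 924.09 kg product B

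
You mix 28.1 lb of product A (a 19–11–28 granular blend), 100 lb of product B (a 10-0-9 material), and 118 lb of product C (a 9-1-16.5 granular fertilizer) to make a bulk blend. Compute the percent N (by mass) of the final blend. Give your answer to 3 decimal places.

10.548% N

Total mass = 28.1 + 100 + 118 = 246.1 lb.
N mass = 19%×28.1 + 10%×100 + 9%×118 = 25.959 lb.
% N = 25.959 / 246.1 = 10.5482%.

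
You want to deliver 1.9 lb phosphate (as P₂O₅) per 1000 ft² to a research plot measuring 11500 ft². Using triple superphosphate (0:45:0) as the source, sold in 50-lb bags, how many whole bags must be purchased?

1 bags

Product per 1000 ft² = 1.9 / 45% = 4.22222 lb.
Total product = 4.22222 × 11500 / 1000 = 48.5556 lb.
Bags = ⌈48.5556 / 50⌉ = 1.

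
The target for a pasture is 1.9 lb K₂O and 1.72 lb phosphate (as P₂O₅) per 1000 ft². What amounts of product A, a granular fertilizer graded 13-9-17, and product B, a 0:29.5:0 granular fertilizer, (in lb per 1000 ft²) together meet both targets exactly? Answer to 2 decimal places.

With a, b = lb per 1000 ft² of product A and product B:
K₂O: 0.17·a + 0·b = 1.9
P₂O₅: 0.09·a + 0.295·b = 1.72
Solving simultaneously: a = 11.1765, b = 2.42074.

11.18 lb product A, 2.42 lb product B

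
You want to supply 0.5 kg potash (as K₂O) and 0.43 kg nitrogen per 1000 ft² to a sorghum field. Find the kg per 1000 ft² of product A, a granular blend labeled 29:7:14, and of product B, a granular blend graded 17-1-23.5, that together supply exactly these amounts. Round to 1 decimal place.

Let a = kg of product A, b = kg of product B (per 1000 ft²).
K₂O: 0.14·a + 0.235·b = 0.5
N: 0.29·a + 0.17·b = 0.43
From row1: a = (0.5 − 0.235·b) / 0.14.
Into row2: 0.29·(0.5 − 0.235·b)/0.14 + 0.17·b = 0.43 → b = 1.91206, a = 0.361894.

0.4 kg product A, 1.9 kg product B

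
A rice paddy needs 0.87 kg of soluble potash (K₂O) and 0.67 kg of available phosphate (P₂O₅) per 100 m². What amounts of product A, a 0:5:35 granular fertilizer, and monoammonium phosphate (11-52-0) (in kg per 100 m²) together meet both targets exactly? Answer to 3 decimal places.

2.486 kg product A, 1.049 kg monoammonium phosphate

Let a = kg of product A, b = kg of monoammonium phosphate (per 100 m²).
K₂O: 0.35·a + 0·b = 0.87
P₂O₅: 0.05·a + 0.52·b = 0.67
Eliminate b: (row1) − 0/0.52·(row2) → 0.35·a = 0.87, so a = 2.48571.
Then b = (0.67 − 0.05·2.48571) / 0.52 = 1.04945.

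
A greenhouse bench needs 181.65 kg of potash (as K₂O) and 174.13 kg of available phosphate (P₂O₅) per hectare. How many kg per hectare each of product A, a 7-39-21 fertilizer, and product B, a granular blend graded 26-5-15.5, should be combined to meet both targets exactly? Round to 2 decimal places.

With a, b = kg per hectare of product A and product B:
K₂O: 0.21·a + 0.155·b = 181.65
P₂O₅: 0.39·a + 0.05·b = 174.13
Solving simultaneously: a = 358.512, b = 686.2102.

358.51 kg product A, 686.21 kg product B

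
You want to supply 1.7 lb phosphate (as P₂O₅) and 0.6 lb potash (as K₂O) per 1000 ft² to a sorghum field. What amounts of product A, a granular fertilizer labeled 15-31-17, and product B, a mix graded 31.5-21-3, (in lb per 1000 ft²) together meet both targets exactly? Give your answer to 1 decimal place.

Let a = lb of product A, b = lb of product B (per 1000 ft²).
P₂O₅: 0.31·a + 0.21·b = 1.7
K₂O: 0.17·a + 0.03·b = 0.6
Solving simultaneously: a = 2.84091, b = 3.90152.

2.8 lb product A, 3.9 lb product B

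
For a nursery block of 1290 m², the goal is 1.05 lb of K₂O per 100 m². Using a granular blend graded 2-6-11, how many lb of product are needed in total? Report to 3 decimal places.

Product per 100 m² = 1.05 / 11% = 9.54545 lb.
Total product = 9.54545 × 1290 / 100 = 123.1364 lb.

123.136 lb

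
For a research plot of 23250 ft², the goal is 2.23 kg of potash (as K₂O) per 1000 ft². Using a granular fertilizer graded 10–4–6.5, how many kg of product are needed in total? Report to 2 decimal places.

Product per 1000 ft² = 2.23 / 6.5% = 34.3077 kg.
Total product = 34.3077 × 23250 / 1000 = 797.654 kg.

797.65 kg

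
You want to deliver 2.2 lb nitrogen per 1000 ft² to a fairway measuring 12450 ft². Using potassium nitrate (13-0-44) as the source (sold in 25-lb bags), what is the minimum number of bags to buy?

9 bags

Product per 1000 ft² = 2.2 / 13% = 16.9231 lb.
Total product = 16.9231 × 12450 / 1000 = 210.692 lb.
Bags = ⌈210.692 / 25⌉ = 9.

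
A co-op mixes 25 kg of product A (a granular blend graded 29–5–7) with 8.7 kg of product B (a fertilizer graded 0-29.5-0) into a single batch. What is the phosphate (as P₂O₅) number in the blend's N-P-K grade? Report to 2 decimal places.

Total mass = 25 + 8.7 = 33.7 kg.
P₂O₅ mass = 5%×25 + 29.5%×8.7 = 3.8165 kg.
% P₂O₅ = 3.8165 / 33.7 = 11.3249%.

11.32% P₂O₅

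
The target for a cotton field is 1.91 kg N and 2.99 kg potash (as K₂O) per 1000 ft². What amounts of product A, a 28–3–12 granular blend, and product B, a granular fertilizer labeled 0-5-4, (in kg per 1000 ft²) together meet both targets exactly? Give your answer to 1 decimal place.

Per-1000 ft² balance (a = product A, b = product B):
N: 0.28·a + 0·b = 1.91
K₂O: 0.12·a + 0.04·b = 2.99
Solving simultaneously: a = 6.82143, b = 54.2857.

6.8 kg product A, 54.3 kg product B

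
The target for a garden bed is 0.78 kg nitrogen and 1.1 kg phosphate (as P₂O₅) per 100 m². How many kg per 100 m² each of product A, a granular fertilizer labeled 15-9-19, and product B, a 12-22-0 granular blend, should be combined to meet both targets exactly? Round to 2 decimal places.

1.78 kg product A, 4.27 kg product B

With a, b = kg per 100 m² of product A and product B:
N: 0.15·a + 0.12·b = 0.78
P₂O₅: 0.09·a + 0.22·b = 1.1
From row1: a = (0.78 − 0.12·b) / 0.15.
Into row2: 0.09·(0.78 − 0.12·b)/0.15 + 0.22·b = 1.1 → b = 4.27027, a = 1.78378.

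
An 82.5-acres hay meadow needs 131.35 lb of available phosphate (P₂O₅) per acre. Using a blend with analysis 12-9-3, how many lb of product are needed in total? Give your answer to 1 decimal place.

120404.2 lb

Product per acre = 131.35 / 9% = 1459.44 lb.
Total product = 1459.44 × 82.5 = 120404.17 lb.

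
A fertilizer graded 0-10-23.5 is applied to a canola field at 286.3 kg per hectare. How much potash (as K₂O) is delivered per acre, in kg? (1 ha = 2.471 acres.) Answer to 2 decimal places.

27.23 kg K₂O per acre

K₂O per hectare = 286.3 × 23.5% = 67.2805 kg.
Convert to per acre: 67.2805 × 0.404694 = 27.228 kg.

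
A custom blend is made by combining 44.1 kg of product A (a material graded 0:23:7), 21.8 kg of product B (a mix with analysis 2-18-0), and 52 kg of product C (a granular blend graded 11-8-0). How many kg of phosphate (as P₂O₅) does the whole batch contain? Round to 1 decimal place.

P₂O₅ mass = 23%×44.1 + 18%×21.8 + 8%×52 = 18.227 kg.

18.2 kg P₂O₅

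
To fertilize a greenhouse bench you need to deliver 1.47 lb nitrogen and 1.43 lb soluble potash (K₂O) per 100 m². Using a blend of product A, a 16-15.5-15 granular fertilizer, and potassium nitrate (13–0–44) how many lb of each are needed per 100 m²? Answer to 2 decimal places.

9.06 lb product A, 0.16 lb potassium nitrate

Per-100 m² balance (a = product A, b = potassium nitrate):
N: 0.16·a + 0.13·b = 1.47
K₂O: 0.15·a + 0.44·b = 1.43
Eliminate b: (row1) − 0.13/0.44·(row2) → 0.115682·a = 1.0475, so a = 9.05501.
Then b = (1.43 − 0.15·9.05501) / 0.44 = 0.163065.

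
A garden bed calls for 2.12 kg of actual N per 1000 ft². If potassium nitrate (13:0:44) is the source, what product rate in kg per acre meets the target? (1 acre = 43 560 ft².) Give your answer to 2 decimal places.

Product per 1000 ft² = 2.12 / 13% = 16.3077 kg.
Convert to per acre: 16.3077 × 43.56 = 710.363 kg.

710.36 kg of product per acre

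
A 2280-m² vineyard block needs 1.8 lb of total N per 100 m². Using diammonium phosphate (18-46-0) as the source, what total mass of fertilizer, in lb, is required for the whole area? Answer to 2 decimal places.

228.00 lb

Product per 100 m² = 1.8 / 18% = 10 lb.
Total product = 10 × 2280 / 100 = 228 lb.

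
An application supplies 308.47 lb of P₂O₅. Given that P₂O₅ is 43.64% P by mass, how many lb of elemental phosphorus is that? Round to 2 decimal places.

134.62 lb P

P = 308.47 × 0.4364 = 134.616 lb.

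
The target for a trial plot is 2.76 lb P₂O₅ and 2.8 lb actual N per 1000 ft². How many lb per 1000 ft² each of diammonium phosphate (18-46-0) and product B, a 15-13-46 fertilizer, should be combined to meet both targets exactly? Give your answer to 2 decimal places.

With a, b = lb per 1000 ft² of diammonium phosphate and product B:
P₂O₅: 0.46·a + 0.13·b = 2.76
N: 0.18·a + 0.15·b = 2.8
Solving simultaneously: a = 1.09649, b = 17.3509.

1.10 lb diammonium phosphate, 17.35 lb product B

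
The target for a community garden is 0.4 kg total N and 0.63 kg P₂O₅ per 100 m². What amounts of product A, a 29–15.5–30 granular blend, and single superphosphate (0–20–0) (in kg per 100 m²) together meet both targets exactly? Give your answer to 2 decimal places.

Per-100 m² balance (a = product A, b = single superphosphate):
N: 0.29·a + 0·b = 0.4
P₂O₅: 0.155·a + 0.2·b = 0.63
Eliminate b: (row1) − 0/0.2·(row2) → 0.29·a = 0.4, so a = 1.37931.
Then b = (0.63 − 0.155·1.37931) / 0.2 = 2.08103.

1.38 kg product A, 2.08 kg single superphosphate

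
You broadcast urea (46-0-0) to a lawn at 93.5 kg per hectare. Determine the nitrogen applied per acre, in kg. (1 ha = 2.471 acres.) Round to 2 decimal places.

nitrogen per hectare = 93.5 × 46% = 43.01 kg.
Convert to per acre: 43.01 × 0.404694 = 17.4059 kg.

17.41 kg N per acre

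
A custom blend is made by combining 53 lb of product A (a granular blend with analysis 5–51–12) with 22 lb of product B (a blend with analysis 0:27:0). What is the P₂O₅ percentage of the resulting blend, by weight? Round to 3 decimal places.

Total mass = 53 + 22 = 75 lb.
P₂O₅ mass = 51%×53 + 27%×22 = 32.97 lb.
% P₂O₅ = 32.97 / 75 = 43.96%.

43.960% P₂O₅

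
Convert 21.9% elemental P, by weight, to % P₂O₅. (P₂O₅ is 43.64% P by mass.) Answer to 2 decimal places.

50.18% P₂O₅

%P₂O₅ = 21.9 / 0.4364 = 50.1833%.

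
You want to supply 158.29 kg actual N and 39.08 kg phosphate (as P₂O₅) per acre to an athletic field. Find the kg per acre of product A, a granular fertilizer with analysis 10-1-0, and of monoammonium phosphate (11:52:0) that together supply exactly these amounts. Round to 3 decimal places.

1532.652 kg product A, 45.680 kg monoammonium phosphate

Let a = kg of product A, b = kg of monoammonium phosphate (per acre).
N: 0.1·a + 0.11·b = 158.29
P₂O₅: 0.01·a + 0.52·b = 39.08
From row1: a = (158.29 − 0.11·b) / 0.1.
Into row2: 0.01·(158.29 − 0.11·b)/0.1 + 0.52·b = 39.08 → b = 45.6798, a = 1532.6523.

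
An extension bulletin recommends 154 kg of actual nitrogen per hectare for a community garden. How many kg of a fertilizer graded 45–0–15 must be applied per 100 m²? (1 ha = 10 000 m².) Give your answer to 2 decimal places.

3.42 kg of product per hundred sq m

Product per hectare = 154 / 45% = 342.222 kg.
Convert to per 100 m²: 342.222 × 0.01 = 3.42222 kg.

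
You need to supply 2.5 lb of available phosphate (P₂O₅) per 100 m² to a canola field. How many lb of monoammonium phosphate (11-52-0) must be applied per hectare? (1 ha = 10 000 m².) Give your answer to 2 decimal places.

480.77 lb of product per hectare

Product per 100 m² = 2.5 / 52% = 4.80769 lb.
Convert to per hectare: 4.80769 × 100 = 480.769 lb.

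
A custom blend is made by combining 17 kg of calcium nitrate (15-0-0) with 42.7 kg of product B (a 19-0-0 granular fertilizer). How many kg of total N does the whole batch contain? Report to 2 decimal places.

10.66 kg N

N mass = 15%×17 + 19%×42.7 = 10.663 kg.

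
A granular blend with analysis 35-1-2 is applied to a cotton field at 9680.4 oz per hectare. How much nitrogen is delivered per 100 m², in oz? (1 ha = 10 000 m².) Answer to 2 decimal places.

33.88 oz N per hundred sq m

nitrogen per hectare = 9680.4 × 35% = 3388.14 oz.
Convert to per 100 m²: 3388.14 × 0.01 = 33.8814 oz.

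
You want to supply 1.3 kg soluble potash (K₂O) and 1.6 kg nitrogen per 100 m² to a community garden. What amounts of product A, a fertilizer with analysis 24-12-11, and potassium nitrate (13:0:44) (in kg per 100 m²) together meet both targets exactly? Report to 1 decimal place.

Let a = kg of product A, b = kg of potassium nitrate (per 100 m²).
K₂O: 0.11·a + 0.44·b = 1.3
N: 0.24·a + 0.13·b = 1.6
Eliminate b: (row1) − 0.44/0.13·(row2) → -0.702308·a = -4.11538, so a = 5.8598.
Then b = (1.6 − 0.24·5.8598) / 0.13 = 1.48959.

5.9 kg product A, 1.5 kg potassium nitrate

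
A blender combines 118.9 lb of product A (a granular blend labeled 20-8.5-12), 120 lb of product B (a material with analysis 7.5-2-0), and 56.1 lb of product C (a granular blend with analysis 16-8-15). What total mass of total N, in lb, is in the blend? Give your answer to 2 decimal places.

41.76 lb N

N mass = 20%×118.9 + 7.5%×120 + 16%×56.1 = 41.756 lb.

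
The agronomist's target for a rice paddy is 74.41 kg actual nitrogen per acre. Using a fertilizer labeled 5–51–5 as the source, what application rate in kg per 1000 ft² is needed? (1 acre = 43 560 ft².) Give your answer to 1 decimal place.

Product per acre = 74.41 / 5% = 1488.2 kg.
Convert to per 1000 ft²: 1488.2 × 0.0229568 = 34.1644 kg.

34.2 kg of product per thousand sq ft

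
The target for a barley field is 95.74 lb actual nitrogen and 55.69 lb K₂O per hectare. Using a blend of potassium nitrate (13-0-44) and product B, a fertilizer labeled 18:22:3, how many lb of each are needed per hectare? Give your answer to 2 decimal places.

94.98 lb potassium nitrate, 463.29 lb product B

Let a = lb of potassium nitrate, b = lb of product B (per hectare).
N: 0.13·a + 0.18·b = 95.74
K₂O: 0.44·a + 0.03·b = 55.69
From row1: a = (95.74 − 0.18·b) / 0.13.
Into row2: 0.44·(95.74 − 0.18·b)/0.13 + 0.03·b = 55.69 → b = 463.292, a = 94.9801.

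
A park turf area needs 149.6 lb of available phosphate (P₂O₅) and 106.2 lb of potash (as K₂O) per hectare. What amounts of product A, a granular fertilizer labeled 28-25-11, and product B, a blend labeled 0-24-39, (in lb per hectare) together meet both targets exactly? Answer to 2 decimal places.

With a, b = lb per hectare of product A and product B:
P₂O₅: 0.25·a + 0.24·b = 149.6
K₂O: 0.11·a + 0.39·b = 106.2
Solving simultaneously: a = 462.1097, b = 141.969.

462.11 lb product A, 141.97 lb product B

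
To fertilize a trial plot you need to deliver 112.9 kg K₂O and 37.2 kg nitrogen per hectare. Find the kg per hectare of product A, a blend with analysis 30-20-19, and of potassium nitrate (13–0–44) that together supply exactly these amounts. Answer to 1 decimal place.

With a, b = kg per hectare of product A and potassium nitrate:
K₂O: 0.19·a + 0.44·b = 112.9
N: 0.3·a + 0.13·b = 37.2
Eliminate b: (row1) − 0.44/0.13·(row2) → -0.825385·a = -13.0077, so a = 15.7596.
Then b = (37.2 − 0.3·15.7596) / 0.13 = 249.786.

15.8 kg product A, 249.8 kg potassium nitrate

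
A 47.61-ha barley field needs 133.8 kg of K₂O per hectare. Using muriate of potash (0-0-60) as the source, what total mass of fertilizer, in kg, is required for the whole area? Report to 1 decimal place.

Product per hectare = 133.8 / 60% = 223 kg.
Total product = 223 × 47.61 = 10617.03 kg.

10617.0 kg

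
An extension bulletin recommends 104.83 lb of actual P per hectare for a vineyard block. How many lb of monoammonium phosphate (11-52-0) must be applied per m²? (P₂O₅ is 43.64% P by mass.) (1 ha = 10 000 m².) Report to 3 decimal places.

As P₂O₅: 104.83 / 0.4364 = 240.215 lb per hectare.
Product per hectare = 240.215 / 52% = 461.953 lb.
Convert to per m²: 461.953 × 0.0001 = 0.0461953 lb.

0.046 lb of product per sq m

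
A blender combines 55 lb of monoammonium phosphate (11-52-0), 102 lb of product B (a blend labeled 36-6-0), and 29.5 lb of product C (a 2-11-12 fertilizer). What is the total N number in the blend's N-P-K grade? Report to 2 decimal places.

Total mass = 55 + 102 + 29.5 = 186.5 lb.
N mass = 11%×55 + 36%×102 + 2%×29.5 = 43.36 lb.
% N = 43.36 / 186.5 = 23.2493%.

23.25% N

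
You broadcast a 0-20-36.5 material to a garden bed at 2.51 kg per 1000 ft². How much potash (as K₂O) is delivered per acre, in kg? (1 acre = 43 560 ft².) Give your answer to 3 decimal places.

K₂O per 1000 ft² = 2.51 × 36.5% = 0.91615 kg.
Convert to per acre: 0.91615 × 43.56 = 39.90749 kg.

39.907 kg K₂O per acre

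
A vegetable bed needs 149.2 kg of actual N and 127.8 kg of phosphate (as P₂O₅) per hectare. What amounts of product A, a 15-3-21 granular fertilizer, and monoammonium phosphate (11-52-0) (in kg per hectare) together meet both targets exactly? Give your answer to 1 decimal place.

Per-hectare balance (a = product A, b = monoammonium phosphate):
N: 0.15·a + 0.11·b = 149.2
P₂O₅: 0.03·a + 0.52·b = 127.8
Eliminate a: (row1) − 0.15/0.03·(row2) → -2.49·b = -489.8, so b = 196.707.
Back-substitute: a = (149.2 − 0.11·196.707) / 0.15 = 850.415.

850.4 kg product A, 196.7 kg monoammonium phosphate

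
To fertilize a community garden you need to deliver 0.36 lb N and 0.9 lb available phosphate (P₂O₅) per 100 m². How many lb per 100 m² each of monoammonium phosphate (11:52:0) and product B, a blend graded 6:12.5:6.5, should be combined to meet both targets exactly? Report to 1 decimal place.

0.5 lb monoammonium phosphate, 5.1 lb product B

Let a = lb of monoammonium phosphate, b = lb of product B (per 100 m²).
N: 0.11·a + 0.06·b = 0.36
P₂O₅: 0.52·a + 0.125·b = 0.9
From row1: a = (0.36 − 0.06·b) / 0.11.
Into row2: 0.52·(0.36 − 0.06·b)/0.11 + 0.125·b = 0.9 → b = 5.05444, a = 0.515759.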